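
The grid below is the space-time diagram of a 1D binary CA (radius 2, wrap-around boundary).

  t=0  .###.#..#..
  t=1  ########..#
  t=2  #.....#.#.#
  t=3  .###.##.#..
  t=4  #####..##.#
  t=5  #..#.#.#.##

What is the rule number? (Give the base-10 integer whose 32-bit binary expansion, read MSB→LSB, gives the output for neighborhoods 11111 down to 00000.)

  #####|.  b31=0 t=1,i=1
  ####.|#  b30=1 t=1,i=6
  ###.#|#  b29=1 t=0,i=3
  ###..|.  b28=0 t=1,i=7
  ##.##|#  b27=1 t=3,i=4
  ##.#.|#  b26=1 t=0,i=4
  ##..#|#  b25=1 t=1,i=8
  ##...|#  b24=1 t=2,i=1
  #.###|#  b23=1 t=4,i=10
  #.##.|.  b22=0 t=2,i=10
  #.#.#|#  b21=1 t=2,i=8
  #.#..|#  b20=1 t=0,i=5
  #..##|.  b19=0 t=1,i=9
  #..#.|#  b18=1 t=0,i=7
  #...#|#  b17=1 t=0,i=10
  #....|#  b16=1 t=2,i=2
  .####|#  b15=1 t=1,i=0
  .###.|#  b14=1 t=0,i=2
  .##.#|.  b13=0 t=3,i=6
  .##..|.  b12=0 t=2,i=0
  .#.##|.  b11=0 t=2,i=9
  .#.#.|.  b10=0 t=2,i=7
  .#..#|#  b9=1 t=0,i=6
  .#...|.  b8=0 t=0,i=9
  ..###|#  b7=1 t=0,i=1
  ..##.|#  b6=1 t=4,i=7
  ..#.#|#  b5=1 t=2,i=6
  ..#..|.  b4=0 t=0,i=8
  ...##|#  b3=1 t=0,i=0
  ...#.|#  b2=1 t=2,i=5
  ....#|.  b1=0 t=2,i=4
  .....|#  b0=1 t=2,i=3
  bits 01101111101101111100001011101101 = 1874313965

1874313965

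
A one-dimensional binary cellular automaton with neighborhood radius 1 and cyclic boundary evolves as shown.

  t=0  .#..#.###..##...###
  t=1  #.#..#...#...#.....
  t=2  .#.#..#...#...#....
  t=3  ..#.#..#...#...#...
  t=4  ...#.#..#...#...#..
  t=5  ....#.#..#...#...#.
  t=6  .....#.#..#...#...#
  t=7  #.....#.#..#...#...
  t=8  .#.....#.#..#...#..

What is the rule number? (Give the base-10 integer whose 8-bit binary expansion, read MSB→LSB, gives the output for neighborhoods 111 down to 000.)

48

  [7] ### => .  t=0,i=7
  [6] ##. => .  t=0,i=8
  [5] #.# => #  t=0,i=0
  [4] #.. => #  t=0,i=2
  [3] .## => .  t=0,i=6
  [2] .#. => .  t=0,i=1
  [1] ..# => .  t=0,i=3
  [0] ... => .  t=0,i=14
  bits 00110000 = 48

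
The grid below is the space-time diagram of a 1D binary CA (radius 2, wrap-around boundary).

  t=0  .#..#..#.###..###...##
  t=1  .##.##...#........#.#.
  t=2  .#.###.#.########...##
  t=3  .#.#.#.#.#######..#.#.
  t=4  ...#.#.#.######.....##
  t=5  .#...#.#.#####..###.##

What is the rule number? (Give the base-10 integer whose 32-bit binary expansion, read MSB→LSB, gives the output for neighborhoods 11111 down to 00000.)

3908277075

  [31] ##### => #  t=2,i=11
  [30] ####. => #  t=2,i=15
  [29] ###.# => #  t=2,i=5
  [28] ###.. => .  t=0,i=11
  [27] ##.## => #  t=1,i=3
  [26] ##.#. => .  t=0,i=0
  [25] ##..# => .  t=0,i=12
  [24] ##... => .  t=0,i=17
  [23] #.### => #  t=0,i=9
  [22] #.##. => #  t=1,i=4
  [21] #.#.# => #  t=2,i=1
  [20] #.#.. => #  t=0,i=1
  [19] #..## => .  t=0,i=13
  [18] #..#. => .  t=0,i=3
  [17] #...# => #  t=0,i=18
  [16] #.... => #  t=1,i=11
  [15] .#### => #  t=2,i=10
  [14] .###. => .  t=0,i=10
  [13] .##.# => .  t=0,i=21
  [12] .##.. => #  t=1,i=5
  [11] .#.## => .  t=0,i=8
  [10] .#.#. => .  t=1,i=19
  [9] .#..# => #  t=0,i=2
  [8] .#... => #  t=1,i=10
  [7] ..### => .  t=0,i=14
  [6] ..##. => #  t=0,i=20
  [5] ..#.# => .  t=0,i=7
  [4] ..#.. => #  t=0,i=4
  [3] ...## => .  t=0,i=19
  [2] ...#. => .  t=1,i=8
  [1] ....# => #  t=1,i=16
  [0] ..... => #  t=1,i=12
  bits 11101000111100111001001101010011 = 3908277075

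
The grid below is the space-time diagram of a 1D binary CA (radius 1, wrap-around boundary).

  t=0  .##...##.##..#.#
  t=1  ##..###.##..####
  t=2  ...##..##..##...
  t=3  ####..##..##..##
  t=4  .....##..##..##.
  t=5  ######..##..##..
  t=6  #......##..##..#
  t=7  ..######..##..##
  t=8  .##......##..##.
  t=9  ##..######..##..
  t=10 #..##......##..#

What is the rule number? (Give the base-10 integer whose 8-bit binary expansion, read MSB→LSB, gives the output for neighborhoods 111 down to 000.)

  [7] ### => .  t=1,i=0
  [6] ##. => .  t=0,i=2
  [5] #.# => #  t=0,i=0
  [4] #.. => .  t=0,i=3
  [3] .## => #  t=0,i=1
  [2] .#. => #  t=0,i=13
  [1] ..# => #  t=0,i=5
  [0] ... => #  t=0,i=4
  bits 00101111 = 47

47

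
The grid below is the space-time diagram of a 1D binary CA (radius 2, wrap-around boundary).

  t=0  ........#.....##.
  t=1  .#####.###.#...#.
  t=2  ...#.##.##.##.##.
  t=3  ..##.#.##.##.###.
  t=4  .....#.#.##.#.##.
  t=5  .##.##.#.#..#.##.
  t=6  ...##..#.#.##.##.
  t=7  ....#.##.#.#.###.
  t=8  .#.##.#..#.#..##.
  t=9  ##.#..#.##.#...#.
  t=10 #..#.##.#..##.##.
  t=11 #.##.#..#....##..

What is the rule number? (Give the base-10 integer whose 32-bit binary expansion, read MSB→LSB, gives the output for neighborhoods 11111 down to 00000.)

  #####|#  b31=1 t=1,i=3
  ####.|.  b30=0 t=1,i=4
  ###.#|#  b29=1 t=1,i=5
  ###..|#  b28=1 t=3,i=15
  ##.##|#  b27=1 t=1,i=6
  ##.#.|.  b26=0 t=1,i=10
  ##..#|.  b25=0 t=5,i=16
  ##...|.  b24=0 t=0,i=16
  #.###|.  b23=0 t=1,i=7
  #.##.|#  b22=1 t=2,i=5
  #.#.#|#  b21=1 t=3,i=5
  #.#..|#  b20=1 t=1,i=11
  #..##|.  b19=0 t=1,i=0
  #..#.|#  b18=1 t=5,i=11
  #...#|.  b17=0 t=1,i=13
  #....|.  b16=0 t=0,i=0
  .####|.  b15=0 t=1,i=2
  .###.|#  b14=1 t=1,i=8
  .##.#|.  b13=0 t=2,i=6
  .##..|#  b12=1 t=0,i=15
  .#.##|.  b11=0 t=2,i=4
  .#.#.|.  b10=0 t=4,i=6
  .#..#|.  b9=0 t=1,i=16
  .#...|#  b8=1 t=0,i=9
  ..###|.  b7=0 t=1,i=1
  ..##.|.  b6=0 t=0,i=14
  ..#.#|#  b5=1 t=2,i=3
  ..#..|#  b4=1 t=0,i=8
  ...##|.  b3=0 t=0,i=13
  ...#.|#  b2=1 t=0,i=7
  ....#|.  b1=0 t=0,i=6
  .....|#  b0=1 t=0,i=1
  bits 10111000011101000101000100110101 = 3094630709

3094630709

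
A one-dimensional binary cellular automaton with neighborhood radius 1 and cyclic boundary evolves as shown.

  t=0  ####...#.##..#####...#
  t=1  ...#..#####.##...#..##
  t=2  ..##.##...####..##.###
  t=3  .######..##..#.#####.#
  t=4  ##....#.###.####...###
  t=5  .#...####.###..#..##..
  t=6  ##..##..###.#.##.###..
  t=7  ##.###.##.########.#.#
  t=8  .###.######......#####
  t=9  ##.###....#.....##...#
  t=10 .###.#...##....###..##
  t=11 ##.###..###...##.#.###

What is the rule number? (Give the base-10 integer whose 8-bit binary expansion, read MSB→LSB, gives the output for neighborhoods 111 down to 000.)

  [7] ### => .  t=0,i=0
  [6] ##. => #  t=0,i=3
  [5] #.# => #  t=0,i=8
  [4] #.. => .  t=0,i=4
  [3] .## => #  t=0,i=9
  [2] .#. => #  t=0,i=7
  [1] ..# => #  t=0,i=6
  [0] ... => .  t=0,i=5
  bits 01101110 = 110

110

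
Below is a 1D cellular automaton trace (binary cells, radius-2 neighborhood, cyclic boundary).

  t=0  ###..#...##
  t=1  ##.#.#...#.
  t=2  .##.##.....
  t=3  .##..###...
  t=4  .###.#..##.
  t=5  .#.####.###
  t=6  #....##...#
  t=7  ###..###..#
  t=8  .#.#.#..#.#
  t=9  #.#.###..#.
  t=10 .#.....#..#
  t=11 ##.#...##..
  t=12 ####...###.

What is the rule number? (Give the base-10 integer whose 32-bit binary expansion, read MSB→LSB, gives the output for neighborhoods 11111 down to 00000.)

  #####|#  b31=1 t=0,i=0
  ####.|#  b30=1 t=0,i=1
  ###.#|#  b29=1 t=4,i=3
  ###..|.  b28=0 t=0,i=2
  ##.##|.  b27=0 t=2,i=3
  ##.#.|#  b26=1 t=1,i=2
  ##..#|#  b25=1 t=0,i=3
  ##...|#  b24=1 t=2,i=6
  #.###|.  b23=0 t=5,i=3
  #.##.|.  b22=0 t=1,i=0
  #.#.#|.  b21=0 t=1,i=3
  #.#..|#  b20=1 t=1,i=5
  #..##|.  b19=0 t=3,i=4
  #..#.|.  b18=0 t=0,i=4
  #...#|.  b17=0 t=0,i=7
  #....|#  b16=1 t=2,i=7
  .####|.  b15=0 t=0,i=10
  .###.|.  b14=0 t=3,i=6
  .##.#|#  b13=1 t=1,i=1
  .##..|#  b12=1 t=2,i=5
  .#.##|.  b11=0 t=1,i=10
  .#.#.|#  b10=1 t=1,i=4
  .#..#|#  b9=1 t=4,i=6
  .#...|.  b8=0 t=0,i=6
  ..###|#  b7=1 t=0,i=9
  ..##.|#  b6=1 t=2,i=1
  ..#.#|.  b5=0 t=1,i=9
  ..#..|#  b4=1 t=0,i=5
  ...##|.  b3=0 t=0,i=8
  ...#.|.  b2=0 t=1,i=8
  ....#|.  b1=0 t=2,i=10
  .....|.  b0=0 t=2,i=8
  bits 11100111000100010011011011010000 = 3876665040

3876665040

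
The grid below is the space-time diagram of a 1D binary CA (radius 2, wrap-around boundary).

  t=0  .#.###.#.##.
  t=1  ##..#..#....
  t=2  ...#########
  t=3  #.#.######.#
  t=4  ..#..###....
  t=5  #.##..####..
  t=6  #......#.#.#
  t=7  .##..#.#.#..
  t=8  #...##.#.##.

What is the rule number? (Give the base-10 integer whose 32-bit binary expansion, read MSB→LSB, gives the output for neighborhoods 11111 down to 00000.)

  [31] ##### => #  t=2,i=5
  [30] ####. => .  t=2,i=10
  [29] ###.# => .  t=0,i=5
  [28] ###.. => #  t=2,i=11
  [27] ##.## => .  t=3,i=10
  [26] ##.#. => .  t=0,i=6
  [25] ##..# => .  t=0,i=11
  [24] ##... => #  t=2,i=0
  [23] #.### => .  t=0,i=3
  [22] #.##. => .  t=0,i=9
  [21] #.#.# => #  t=0,i=7
  [20] #.#.. => #  t=7,i=9
  [19] #..## => .  t=4,i=4
  [18] #..#. => #  t=0,i=0
  [17] #...# => .  t=2,i=1
  [16] #.... => #  t=1,i=9
  [15] .#### => #  t=2,i=4
  [14] .###. => #  t=0,i=4
  [13] .##.# => .  t=3,i=0
  [12] .##.. => .  t=0,i=10
  [11] .#.## => .  t=0,i=2
  [10] .#.#. => .  t=6,i=8
  [9] .#..# => #  t=1,i=5
  [8] .#... => #  t=1,i=8
  [7] ..### => .  t=2,i=3
  [6] ..##. => .  t=1,i=0
  [5] ..#.# => #  t=0,i=1
  [4] ..#.. => #  t=1,i=4
  [3] ...## => #  t=1,i=11
  [2] ...#. => .  t=4,i=1
  [1] ....# => #  t=1,i=10
  [0] ..... => .  t=4,i=10
  bits 10010001001101011100001100111010 = 2436219706

2436219706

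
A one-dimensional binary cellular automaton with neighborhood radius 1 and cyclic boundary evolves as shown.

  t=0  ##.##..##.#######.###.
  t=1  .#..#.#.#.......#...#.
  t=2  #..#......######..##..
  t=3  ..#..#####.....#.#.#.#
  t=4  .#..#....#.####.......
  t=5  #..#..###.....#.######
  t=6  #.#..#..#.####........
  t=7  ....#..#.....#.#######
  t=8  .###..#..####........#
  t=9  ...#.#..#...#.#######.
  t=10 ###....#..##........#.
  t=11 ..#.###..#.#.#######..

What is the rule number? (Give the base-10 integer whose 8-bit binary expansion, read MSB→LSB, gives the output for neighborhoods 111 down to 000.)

67

  ### -> .   bit 7 = 0  t=0,i=11
  ##. -> #   bit 6 = 1  t=0,i=1
  #.# -> .   bit 5 = 0  t=0,i=2
  #.. -> .   bit 4 = 0  t=0,i=5
  .## -> .   bit 3 = 0  t=0,i=0
  .#. -> .   bit 2 = 0  t=1,i=1
  ..# -> #   bit 1 = 1  t=0,i=6
  ... -> #   bit 0 = 1  t=1,i=10
  bits 01000011 = 67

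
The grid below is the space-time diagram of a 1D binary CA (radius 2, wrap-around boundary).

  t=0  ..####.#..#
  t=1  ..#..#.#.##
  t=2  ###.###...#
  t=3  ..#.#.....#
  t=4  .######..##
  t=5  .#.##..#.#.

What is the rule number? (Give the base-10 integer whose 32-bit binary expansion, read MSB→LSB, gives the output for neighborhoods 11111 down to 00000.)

  nb #####: next=#  (t=4,i=3, bit31=1)
  nb ####.: next=.  (t=0,i=4, bit30=0)
  nb ###.#: next=#  (t=0,i=5, bit29=1)
  nb ###..: next=.  (t=2,i=6, bit28=0)
  nb ##.##: next=.  (t=2,i=3, bit27=0)
  nb ##.#.: next=.  (t=0,i=6, bit26=0)
  nb ##..#: next=#  (t=1,i=0, bit25=1)
  nb ##...: next=.  (t=2,i=7, bit24=0)
  nb #.###: next=#  (t=2,i=4, bit23=1)
  nb #.##.: next=.  (t=1,i=9, bit22=0)
  nb #.#.#: next=.  (t=1,i=7, bit21=0)
  nb #.#..: next=#  (t=0,i=7, bit20=1)
  nb #..##: next=.  (t=0,i=1, bit19=0)
  nb #..#.: next=#  (t=0,i=9, bit18=1)
  nb #...#: next=.  (t=2,i=8, bit17=0)
  nb #....: next=#  (t=3,i=6, bit16=1)
  nb .####: next=.  (t=0,i=3, bit15=0)
  nb .###.: next=.  (t=2,i=5, bit14=0)
  nb .##.#: next=.  (t=4,i=10, bit13=0)
  nb .##..: next=#  (t=1,i=10, bit12=1)
  nb .#.##: next=.  (t=1,i=8, bit11=0)
  nb .#.#.: next=#  (t=1,i=6, bit10=1)
  nb .#..#: next=.  (t=0,i=0, bit9=0)
  nb .#...: next=#  (t=3,i=5, bit8=1)
  nb ..###: next=#  (t=0,i=2, bit7=1)
  nb ..##.: next=#  (t=4,i=9, bit6=1)
  nb ..#.#: next=#  (t=1,i=5, bit5=1)
  nb ..#..: next=#  (t=0,i=10, bit4=1)
  nb ...##: next=.  (t=2,i=9, bit3=0)
  nb ...#.: next=#  (t=3,i=9, bit2=1)
  nb ....#: next=.  (t=3,i=8, bit1=0)
  nb .....: next=.  (t=3,i=7, bit0=0)
  bits 10100010100101010001010111110100 = 2727679476

2727679476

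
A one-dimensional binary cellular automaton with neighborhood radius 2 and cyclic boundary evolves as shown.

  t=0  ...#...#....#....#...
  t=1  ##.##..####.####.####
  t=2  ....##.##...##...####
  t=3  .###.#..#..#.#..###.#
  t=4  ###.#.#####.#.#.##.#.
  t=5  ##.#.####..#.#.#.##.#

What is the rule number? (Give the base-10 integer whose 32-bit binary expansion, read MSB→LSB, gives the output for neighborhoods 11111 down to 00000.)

2525364123

  #####|#  b31=1 t=1,i=19
  ####.|.  b30=0 t=1,i=0
  ###.#|.  b29=0 t=1,i=1
  ###..|#  b28=1 t=2,i=20
  ##.##|.  b27=0 t=1,i=2
  ##.#.|#  b26=1 t=3,i=4
  ##..#|#  b25=1 t=1,i=5
  ##...|.  b24=0 t=2,i=0
  #.###|#  b23=1 t=1,i=12
  #.##.|.  b22=0 t=1,i=3
  #.#.#|.  b21=0 t=3,i=20
  #.#..|.  b20=0 t=3,i=5
  #..##|.  b19=0 t=1,i=6
  #..#.|#  b18=1 t=3,i=7
  #...#|.  b17=0 t=0,i=5
  #....|#  b16=1 t=0,i=9
  .####|#  b15=1 t=1,i=8
  .###.|#  b14=1 t=3,i=2
  .##.#|#  b13=1 t=2,i=5
  .##..|#  b12=1 t=1,i=4
  .#.##|#  b11=1 t=3,i=0
  .#.#.|#  b10=1 t=3,i=12
  .#..#|#  b9=1 t=3,i=6
  .#...|#  b8=1 t=0,i=4
  ..###|#  b7=1 t=1,i=7
  ..##.|.  b6=0 t=2,i=4
  ..#.#|.  b5=0 t=3,i=11
  ..#..|#  b4=1 t=0,i=3
  ...##|#  b3=1 t=2,i=3
  ...#.|.  b2=0 t=0,i=2
  ....#|#  b1=1 t=0,i=1
  .....|#  b0=1 t=0,i=0
  bits 10010110100001011111111110011011 = 2525364123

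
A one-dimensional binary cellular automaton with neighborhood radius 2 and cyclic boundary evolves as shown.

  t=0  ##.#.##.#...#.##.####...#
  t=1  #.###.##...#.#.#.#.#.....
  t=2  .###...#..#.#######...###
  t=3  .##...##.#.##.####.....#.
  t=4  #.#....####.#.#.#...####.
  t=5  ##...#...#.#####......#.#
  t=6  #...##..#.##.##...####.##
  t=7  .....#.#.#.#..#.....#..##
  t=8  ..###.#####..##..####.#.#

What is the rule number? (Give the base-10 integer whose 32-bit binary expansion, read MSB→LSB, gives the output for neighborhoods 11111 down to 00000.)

3299638295

  nb #####: next=#  (t=2,i=14, bit31=1)
  nb ####.: next=#  (t=0,i=19, bit30=1)
  nb ###.#: next=.  (t=0,i=1, bit29=0)
  nb ###..: next=.  (t=0,i=20, bit28=0)
  nb ##.##: next=.  (t=0,i=16, bit27=0)
  nb ##.#.: next=#  (t=0,i=2, bit26=1)
  nb ##..#: next=.  (t=6,i=6, bit25=0)
  nb ##...: next=.  (t=0,i=21, bit24=0)
  nb #.###: next=#  (t=0,i=17, bit23=1)
  nb #.##.: next=.  (t=0,i=5, bit22=0)
  nb #.#.#: next=#  (t=0,i=3, bit21=1)
  nb #.#..: next=.  (t=0,i=8, bit20=0)
  nb #..##: next=#  (t=3,i=0, bit19=1)
  nb #..#.: next=#  (t=2,i=9, bit18=1)
  nb #...#: next=.  (t=0,i=10, bit17=0)
  nb #....: next=.  (t=1,i=21, bit16=0)
  nb .####: next=.  (t=0,i=18, bit15=0)
  nb .###.: next=#  (t=0,i=0, bit14=1)
  nb .##.#: next=#  (t=0,i=6, bit13=1)
  nb .##..: next=#  (t=1,i=7, bit12=1)
  nb .#.##: next=#  (t=0,i=4, bit11=1)
  nb .#.#.: next=#  (t=1,i=12, bit10=1)
  nb .#..#: next=.  (t=2,i=8, bit9=0)
  nb .#...: next=.  (t=0,i=9, bit8=0)
  nb ..###: next=.  (t=0,i=24, bit7=0)
  nb ..##.: next=.  (t=3,i=1, bit6=0)
  nb ..#.#: next=.  (t=0,i=12, bit5=0)
  nb ..#..: next=#  (t=2,i=7, bit4=1)
  nb ...##: next=.  (t=0,i=23, bit3=0)
  nb ...#.: next=#  (t=0,i=11, bit2=1)
  nb ....#: next=#  (t=1,i=23, bit1=1)
  nb .....: next=#  (t=1,i=22, bit0=1)
  bits 11000100101011000111110000010111 = 3299638295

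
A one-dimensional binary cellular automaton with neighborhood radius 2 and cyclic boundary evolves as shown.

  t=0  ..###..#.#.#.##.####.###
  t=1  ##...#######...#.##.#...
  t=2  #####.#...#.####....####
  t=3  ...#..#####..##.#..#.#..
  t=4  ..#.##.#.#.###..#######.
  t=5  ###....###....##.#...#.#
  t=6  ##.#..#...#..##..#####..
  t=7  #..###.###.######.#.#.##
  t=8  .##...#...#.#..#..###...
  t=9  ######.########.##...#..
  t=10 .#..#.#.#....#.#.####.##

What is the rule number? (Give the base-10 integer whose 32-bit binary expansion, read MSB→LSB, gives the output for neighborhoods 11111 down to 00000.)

1262393196

  #####|.  b31=0 t=1,i=7
  ####.|#  b30=1 t=0,i=18
  ###.#|.  b29=0 t=0,i=19
  ###..|.  b28=0 t=0,i=4
  ##.##|#  b27=1 t=0,i=15
  ##.#.|.  b26=0 t=1,i=19
  ##..#|#  b25=1 t=0,i=0
  ##...|#  b24=1 t=1,i=2
  #.###|.  b23=0 t=0,i=16
  #.##.|.  b22=0 t=0,i=13
  #.#.#|#  b21=1 t=0,i=9
  #.#..|#  b20=1 t=1,i=20
  #..##|#  b19=1 t=0,i=1
  #..#.|#  b18=1 t=0,i=6
  #...#|#  b17=1 t=1,i=3
  #....|.  b16=0 t=2,i=17
  .####|#  b15=1 t=0,i=17
  .###.|.  b14=0 t=0,i=3
  .##.#|.  b13=0 t=0,i=14
  .##..|#  b12=1 t=1,i=1
  .#.##|.  b11=0 t=0,i=12
  .#.#.|#  b10=1 t=0,i=8
  .#..#|#  b9=1 t=3,i=4
  .#...|#  b8=1 t=1,i=21
  ..###|.  b7=0 t=0,i=2
  ..##.|#  b6=1 t=1,i=0
  ..#.#|#  b5=1 t=0,i=7
  ..#..|.  b4=0 t=3,i=3
  ...##|#  b3=1 t=1,i=4
  ...#.|#  b2=1 t=1,i=14
  ....#|.  b1=0 t=2,i=18
  .....|.  b0=0 t=3,i=0
  bits 01001011001111101001011101101100 = 1262393196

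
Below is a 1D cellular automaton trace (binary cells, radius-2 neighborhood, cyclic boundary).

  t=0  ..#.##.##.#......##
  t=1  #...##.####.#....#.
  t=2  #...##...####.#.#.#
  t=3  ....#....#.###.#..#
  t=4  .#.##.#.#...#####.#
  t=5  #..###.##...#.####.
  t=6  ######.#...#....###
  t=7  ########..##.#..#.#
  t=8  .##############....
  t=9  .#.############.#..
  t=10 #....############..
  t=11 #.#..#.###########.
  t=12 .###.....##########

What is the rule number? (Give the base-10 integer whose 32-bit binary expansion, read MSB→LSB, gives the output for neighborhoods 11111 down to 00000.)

4133054164

  ##### -> #   bit 31 = 1  t=4,i=14
  ####. -> #   bit 30 = 1  t=1,i=9
  ###.# -> #   bit 29 = 1  t=1,i=10
  ###.. -> #   bit 28 = 1  t=7,i=7
  ##.## -> .   bit 27 = 0  t=0,i=6
  ##.#. -> #   bit 26 = 1  t=0,i=9
  ##..# -> #   bit 25 = 1  t=0,i=0
  ##... -> .   bit 24 = 0  t=2,i=1
  #.### -> .   bit 23 = 0  t=1,i=7
  #.##. -> #   bit 22 = 1  t=0,i=4
  #.#.# -> .   bit 21 = 0  t=2,i=14
  #.#.. -> #   bit 20 = 1  t=0,i=10
  #..## -> #   bit 19 = 1  t=5,i=2
  #..#. -> .   bit 18 = 0  t=0,i=1
  #...# -> .   bit 17 = 0  t=1,i=2
  #.... -> #   bit 16 = 1  t=0,i=12
  .#### -> .   bit 15 = 0  t=1,i=8
  .###. -> #   bit 14 = 1  t=3,i=12
  .##.# -> #   bit 13 = 1  t=0,i=5
  .##.. -> .   bit 12 = 0  t=0,i=18
  .#.## -> .   bit 11 = 0  t=0,i=3
  .#.#. -> #   bit 10 = 1  t=1,i=18
  .#..# -> #   bit 9 = 1  t=3,i=16
  .#... -> .   bit 8 = 0  t=0,i=11
  ..### -> #   bit 7 = 1  t=2,i=9
  ..##. -> #   bit 6 = 1  t=0,i=17
  ..#.# -> .   bit 5 = 0  t=0,i=2
  ..#.. -> #   bit 4 = 1  t=3,i=4
  ...## -> .   bit 3 = 0  t=0,i=16
  ...#. -> #   bit 2 = 1  t=1,i=16
  ....# -> .   bit 1 = 0  t=0,i=15
  ..... -> .   bit 0 = 0  t=0,i=13
  bits 11110110010110010110011011010100 = 4133054164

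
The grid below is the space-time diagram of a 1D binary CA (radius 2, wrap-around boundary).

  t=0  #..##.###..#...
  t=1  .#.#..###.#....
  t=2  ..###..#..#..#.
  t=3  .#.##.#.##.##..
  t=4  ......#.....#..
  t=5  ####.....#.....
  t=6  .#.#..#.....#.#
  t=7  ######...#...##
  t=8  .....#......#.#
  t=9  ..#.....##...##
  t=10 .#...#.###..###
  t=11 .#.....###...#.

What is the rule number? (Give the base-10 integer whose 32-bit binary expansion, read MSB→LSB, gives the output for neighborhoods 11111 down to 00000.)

280286793

  [31] ##### => .  t=7,i=0
  [30] ####. => .  t=5,i=2
  [29] ###.# => .  t=1,i=8
  [28] ###.. => #  t=0,i=8
  [27] ##.## => .  t=0,i=5
  [26] ##.#. => .  t=1,i=9
  [25] ##..# => .  t=0,i=9
  [24] ##... => .  t=3,i=13
  [23] #.### => #  t=0,i=6
  [22] #.##. => .  t=3,i=3
  [21] #.#.# => #  t=3,i=6
  [20] #.#.. => #  t=1,i=3
  [19] #..## => .  t=0,i=2
  [18] #..#. => #  t=0,i=10
  [17] #...# => .  t=0,i=13
  [16] #.... => .  t=1,i=12
  [15] .#### => #  t=5,i=1
  [14] .###. => #  t=0,i=7
  [13] .##.# => .  t=0,i=4
  [12] .##.. => #  t=3,i=12
  [11] .#.## => .  t=3,i=2
  [10] .#.#. => #  t=1,i=2
  [9] .#..# => #  t=0,i=1
  [8] .#... => .  t=0,i=12
  [7] ..### => .  t=1,i=6
  [6] ..##. => #  t=0,i=3
  [5] ..#.# => .  t=1,i=1
  [4] ..#.. => .  t=0,i=0
  [3] ...## => #  t=2,i=1
  [2] ...#. => .  t=0,i=14
  [1] ....# => .  t=1,i=14
  [0] ..... => #  t=1,i=13
  bits 00010000101101001101011001001001 = 280286793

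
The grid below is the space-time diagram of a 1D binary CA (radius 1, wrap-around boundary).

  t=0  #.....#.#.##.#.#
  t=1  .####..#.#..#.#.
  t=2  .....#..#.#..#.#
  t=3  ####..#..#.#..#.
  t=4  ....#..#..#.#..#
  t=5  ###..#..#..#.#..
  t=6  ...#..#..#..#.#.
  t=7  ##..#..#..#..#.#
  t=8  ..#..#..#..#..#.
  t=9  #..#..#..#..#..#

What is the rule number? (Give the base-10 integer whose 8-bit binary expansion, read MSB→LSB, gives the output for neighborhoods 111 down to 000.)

  ### -> .   bit 7 = 0  t=1,i=2
  ##. -> .   bit 6 = 0  t=0,i=0
  #.# -> #   bit 5 = 1  t=0,i=7
  #.. -> #   bit 4 = 1  t=0,i=1
  .## -> .   bit 3 = 0  t=0,i=10
  .#. -> .   bit 2 = 0  t=0,i=6
  ..# -> .   bit 1 = 0  t=0,i=5
  ... -> #   bit 0 = 1  t=0,i=2
  bits 00110001 = 49

49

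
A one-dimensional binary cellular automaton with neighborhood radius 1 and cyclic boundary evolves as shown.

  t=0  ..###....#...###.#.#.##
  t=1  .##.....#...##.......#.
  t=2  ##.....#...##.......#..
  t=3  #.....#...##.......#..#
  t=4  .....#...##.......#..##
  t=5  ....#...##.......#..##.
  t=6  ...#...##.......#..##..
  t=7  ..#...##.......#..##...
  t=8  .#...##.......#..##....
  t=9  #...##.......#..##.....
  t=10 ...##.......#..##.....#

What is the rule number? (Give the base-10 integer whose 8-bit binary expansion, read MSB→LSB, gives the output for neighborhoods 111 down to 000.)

10

  ### -> .   bit 7 = 0  t=0,i=3
  ##. -> .   bit 6 = 0  t=0,i=4
  #.# -> .   bit 5 = 0  t=0,i=16
  #.. -> .   bit 4 = 0  t=0,i=0
  .## -> #   bit 3 = 1  t=0,i=2
  .#. -> .   bit 2 = 0  t=0,i=9
  ..# -> #   bit 1 = 1  t=0,i=1
  ... -> .   bit 0 = 0  t=0,i=6
  bits 00001010 = 10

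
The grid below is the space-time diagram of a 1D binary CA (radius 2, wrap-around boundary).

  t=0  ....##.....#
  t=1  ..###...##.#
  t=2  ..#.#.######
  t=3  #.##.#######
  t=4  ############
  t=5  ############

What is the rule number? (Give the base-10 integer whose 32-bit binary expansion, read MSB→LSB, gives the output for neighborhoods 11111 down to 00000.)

4275219707

  nb #####: next=#  (t=2,i=8, bit31=1)
  nb ####.: next=#  (t=2,i=10, bit30=1)
  nb ###.#: next=#  (t=3,i=0, bit29=1)
  nb ###..: next=#  (t=1,i=4, bit28=1)
  nb ##.##: next=#  (t=3,i=1, bit27=1)
  nb ##.#.: next=#  (t=1,i=10, bit26=1)
  nb ##..#: next=#  (t=2,i=0, bit25=1)
  nb ##...: next=.  (t=0,i=6, bit24=0)
  nb #.###: next=#  (t=2,i=6, bit23=1)
  nb #.##.: next=#  (t=3,i=2, bit22=1)
  nb #.#.#: next=.  (t=2,i=4, bit21=0)
  nb #.#..: next=#  (t=1,i=11, bit20=1)
  nb #..##: next=.  (t=1,i=1, bit19=0)
  nb #..#.: next=.  (t=2,i=1, bit18=0)
  nb #...#: next=#  (t=1,i=6, bit17=1)
  nb #....: next=.  (t=0,i=1, bit16=0)
  nb .####: next=#  (t=2,i=7, bit15=1)
  nb .###.: next=.  (t=1,i=3, bit14=0)
  nb .##.#: next=#  (t=1,i=9, bit13=1)
  nb .##..: next=.  (t=0,i=5, bit12=0)
  nb .#.##: next=#  (t=2,i=5, bit11=1)
  nb .#.#.: next=#  (t=2,i=3, bit10=1)
  nb .#..#: next=.  (t=1,i=0, bit9=0)
  nb .#...: next=.  (t=0,i=0, bit8=0)
  nb ..###: next=#  (t=1,i=2, bit7=1)
  nb ..##.: next=#  (t=0,i=4, bit6=1)
  nb ..#.#: next=#  (t=2,i=2, bit5=1)
  nb ..#..: next=#  (t=0,i=11, bit4=1)
  nb ...##: next=#  (t=0,i=3, bit3=1)
  nb ...#.: next=.  (t=0,i=10, bit2=0)
  nb ....#: next=#  (t=0,i=2, bit1=1)
  nb .....: next=#  (t=0,i=8, bit0=1)
  bits 11111110110100101010110011111011 = 4275219707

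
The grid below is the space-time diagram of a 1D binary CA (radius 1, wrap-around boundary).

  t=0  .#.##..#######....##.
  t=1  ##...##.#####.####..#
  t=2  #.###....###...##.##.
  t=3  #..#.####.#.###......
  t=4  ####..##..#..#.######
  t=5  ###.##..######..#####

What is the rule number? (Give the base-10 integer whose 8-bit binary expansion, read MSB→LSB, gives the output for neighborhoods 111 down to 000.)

151

  nb ###: next=#  (t=0,i=8, bit7=1)
  nb ##.: next=.  (t=0,i=4, bit6=0)
  nb #.#: next=.  (t=0,i=2, bit5=0)
  nb #..: next=#  (t=0,i=5, bit4=1)
  nb .##: next=.  (t=0,i=3, bit3=0)
  nb .#.: next=#  (t=0,i=1, bit2=1)
  nb ..#: next=#  (t=0,i=0, bit1=1)
  nb ...: next=#  (t=0,i=15, bit0=1)
  bits 10010111 = 151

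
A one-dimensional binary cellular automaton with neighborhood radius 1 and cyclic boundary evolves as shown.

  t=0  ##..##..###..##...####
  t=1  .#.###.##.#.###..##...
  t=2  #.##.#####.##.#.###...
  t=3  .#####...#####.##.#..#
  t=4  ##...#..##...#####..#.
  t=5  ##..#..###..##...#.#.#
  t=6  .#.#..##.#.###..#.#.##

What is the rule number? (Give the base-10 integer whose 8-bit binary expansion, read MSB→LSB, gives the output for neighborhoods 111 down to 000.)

  ###|.  b7=0 t=0,i=0
  ##.|#  b6=1 t=0,i=1
  #.#|#  b5=1 t=1,i=2
  #..|.  b4=0 t=0,i=2
  .##|#  b3=1 t=0,i=4
  .#.|.  b2=0 t=1,i=1
  ..#|#  b1=1 t=0,i=3
  ...|.  b0=0 t=0,i=16
  bits 01101010 = 106

106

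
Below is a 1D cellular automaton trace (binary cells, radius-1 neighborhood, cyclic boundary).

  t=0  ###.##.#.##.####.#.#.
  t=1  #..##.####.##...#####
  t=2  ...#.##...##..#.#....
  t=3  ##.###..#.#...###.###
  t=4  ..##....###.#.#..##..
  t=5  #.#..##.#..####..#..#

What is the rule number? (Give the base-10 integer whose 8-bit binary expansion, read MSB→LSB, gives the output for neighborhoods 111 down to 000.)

45

  [7] ### => .  t=0,i=1
  [6] ##. => .  t=0,i=2
  [5] #.# => #  t=0,i=3
  [4] #.. => .  t=1,i=1
  [3] .## => #  t=0,i=0
  [2] .#. => #  t=0,i=7
  [1] ..# => .  t=1,i=2
  [0] ... => #  t=1,i=14
  bits 00101101 = 45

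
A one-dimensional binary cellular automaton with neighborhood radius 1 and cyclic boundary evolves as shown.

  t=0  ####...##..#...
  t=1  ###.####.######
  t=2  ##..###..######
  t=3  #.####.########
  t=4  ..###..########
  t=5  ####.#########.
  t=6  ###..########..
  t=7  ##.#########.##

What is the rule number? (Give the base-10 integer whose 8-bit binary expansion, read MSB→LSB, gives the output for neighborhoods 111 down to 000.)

  ### -> #   bit 7 = 1  t=0,i=1
  ##. -> .   bit 6 = 0  t=0,i=3
  #.# -> .   bit 5 = 0  t=1,i=3
  #.. -> #   bit 4 = 1  t=0,i=4
  .## -> #   bit 3 = 1  t=0,i=0
  .#. -> #   bit 2 = 1  t=0,i=11
  ..# -> #   bit 1 = 1  t=0,i=6
  ... -> #   bit 0 = 1  t=0,i=5
  bits 10011111 = 159

159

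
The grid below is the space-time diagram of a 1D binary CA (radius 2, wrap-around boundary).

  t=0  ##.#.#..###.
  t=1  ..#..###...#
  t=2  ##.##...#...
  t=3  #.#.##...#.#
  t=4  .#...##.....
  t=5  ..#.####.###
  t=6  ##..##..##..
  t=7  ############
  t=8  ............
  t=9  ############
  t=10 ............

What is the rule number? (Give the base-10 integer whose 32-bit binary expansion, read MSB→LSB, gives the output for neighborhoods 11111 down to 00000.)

261919563

  ##### -> .   bit 31 = 0  t=7,i=0
  ####. -> .   bit 30 = 0  t=5,i=6
  ###.# -> .   bit 29 = 0  t=0,i=10
  ###.. -> .   bit 28 = 0  t=1,i=7
  ##.## -> #   bit 27 = 1  t=0,i=11
  ##.#. -> #   bit 26 = 1  t=0,i=2
  ##..# -> #   bit 25 = 1  t=5,i=0
  ##... -> #   bit 24 = 1  t=1,i=8
  #.### -> #   bit 23 = 1  t=5,i=4
  #.##. -> .   bit 22 = 0  t=0,i=0
  #.#.# -> .   bit 21 = 0  t=0,i=3
  #.#.. -> #   bit 20 = 1  t=0,i=5
  #..## -> #   bit 19 = 1  t=0,i=7
  #..#. -> #   bit 18 = 1  t=1,i=1
  #...# -> .   bit 17 = 0  t=1,i=9
  #.... -> .   bit 16 = 0  t=4,i=8
  .#### -> #   bit 15 = 1  t=5,i=5
  .###. -> .   bit 14 = 0  t=0,i=9
  .##.# -> .   bit 13 = 0  t=0,i=1
  .##.. -> #   bit 12 = 1  t=2,i=4
  .#.## -> .   bit 11 = 0  t=3,i=3
  .#.#. -> .   bit 10 = 0  t=0,i=4
  .#..# -> #   bit 9 = 1  t=0,i=6
  .#... -> #   bit 8 = 1  t=2,i=9
  ..### -> .   bit 7 = 0  t=0,i=8
  ..##. -> #   bit 6 = 1  t=2,i=0
  ..#.# -> .   bit 5 = 0  t=3,i=9
  ..#.. -> .   bit 4 = 0  t=1,i=2
  ...## -> #   bit 3 = 1  t=2,i=11
  ...#. -> .   bit 2 = 0  t=1,i=10
  ....# -> #   bit 1 = 1  t=4,i=11
  ..... -> #   bit 0 = 1  t=4,i=9
  bits 00001111100111001001001101001011 = 261919563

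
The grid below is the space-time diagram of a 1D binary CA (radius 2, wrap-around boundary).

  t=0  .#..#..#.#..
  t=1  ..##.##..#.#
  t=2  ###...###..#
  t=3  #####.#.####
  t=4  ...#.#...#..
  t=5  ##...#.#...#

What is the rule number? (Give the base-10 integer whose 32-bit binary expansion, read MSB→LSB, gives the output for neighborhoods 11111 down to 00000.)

1461686979

  [31] ##### => .  t=3,i=0
  [30] ####. => #  t=2,i=1
  [29] ###.# => .  t=3,i=4
  [28] ###.. => #  t=2,i=2
  [27] ##.## => .  t=1,i=4
  [26] ##.#. => #  t=3,i=5
  [25] ##..# => #  t=1,i=7
  [24] ##... => #  t=2,i=3
  [23] #.### => .  t=3,i=8
  [22] #.##. => .  t=1,i=5
  [21] #.#.# => .  t=3,i=6
  [20] #.#.. => #  t=0,i=9
  [19] #..## => #  t=1,i=1
  [18] #..#. => #  t=0,i=3
  [17] #...# => #  t=0,i=11
  [16] #.... => #  t=4,i=11
  [15] .#### => #  t=2,i=0
  [14] .###. => .  t=2,i=7
  [13] .##.# => .  t=1,i=3
  [12] .##.. => #  t=1,i=6
  [11] .#.## => .  t=3,i=7
  [10] .#.#. => .  t=0,i=8
  [9] .#..# => #  t=0,i=2
  [8] .#... => .  t=0,i=10
  [7] ..### => #  t=2,i=6
  [6] ..##. => #  t=1,i=2
  [5] ..#.# => .  t=0,i=7
  [4] ..#.. => .  t=0,i=1
  [3] ...## => .  t=2,i=5
  [2] ...#. => .  t=0,i=0
  [1] ....# => #  t=4,i=1
  [0] ..... => #  t=4,i=0
  bits 01010111000111111001001011000011 = 1461686979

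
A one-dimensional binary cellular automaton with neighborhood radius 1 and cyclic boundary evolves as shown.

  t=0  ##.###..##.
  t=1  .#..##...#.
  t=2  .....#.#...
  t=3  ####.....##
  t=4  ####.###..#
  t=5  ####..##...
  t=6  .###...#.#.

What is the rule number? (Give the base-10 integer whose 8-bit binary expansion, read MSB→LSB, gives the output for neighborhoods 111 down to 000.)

  ### -> #   bit 7 = 1  t=0,i=4
  ##. -> #   bit 6 = 1  t=0,i=1
  #.# -> .   bit 5 = 0  t=0,i=2
  #.. -> .   bit 4 = 0  t=0,i=6
  .## -> .   bit 3 = 0  t=0,i=0
  .#. -> .   bit 2 = 0  t=1,i=1
  ..# -> .   bit 1 = 0  t=0,i=7
  ... -> #   bit 0 = 1  t=1,i=7
  bits 11000001 = 193

193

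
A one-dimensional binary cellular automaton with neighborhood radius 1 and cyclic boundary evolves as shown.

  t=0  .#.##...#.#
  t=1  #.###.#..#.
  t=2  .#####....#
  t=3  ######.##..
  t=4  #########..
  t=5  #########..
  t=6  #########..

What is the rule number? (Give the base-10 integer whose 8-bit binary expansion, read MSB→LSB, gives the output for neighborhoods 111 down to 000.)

  [7] ### => #  t=1,i=3
  [6] ##. => #  t=0,i=4
  [5] #.# => #  t=0,i=0
  [4] #.. => .  t=0,i=5
  [3] .## => #  t=0,i=3
  [2] .#. => .  t=0,i=1
  [1] ..# => .  t=0,i=7
  [0] ... => #  t=0,i=6
  bits 11101001 = 233

233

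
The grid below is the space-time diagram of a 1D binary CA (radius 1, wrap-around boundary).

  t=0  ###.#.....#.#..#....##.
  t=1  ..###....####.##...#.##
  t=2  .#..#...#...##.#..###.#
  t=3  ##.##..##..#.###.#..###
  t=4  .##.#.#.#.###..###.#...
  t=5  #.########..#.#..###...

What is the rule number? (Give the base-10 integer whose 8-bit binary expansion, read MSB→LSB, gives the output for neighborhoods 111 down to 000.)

102

  ### -> .   bit 7 = 0  t=0,i=1
  ##. -> #   bit 6 = 1  t=0,i=2
  #.# -> #   bit 5 = 1  t=0,i=3
  #.. -> .   bit 4 = 0  t=0,i=5
  .## -> .   bit 3 = 0  t=0,i=0
  .#. -> #   bit 2 = 1  t=0,i=4
  ..# -> #   bit 1 = 1  t=0,i=9
  ... -> .   bit 0 = 0  t=0,i=6
  bits 01100110 = 102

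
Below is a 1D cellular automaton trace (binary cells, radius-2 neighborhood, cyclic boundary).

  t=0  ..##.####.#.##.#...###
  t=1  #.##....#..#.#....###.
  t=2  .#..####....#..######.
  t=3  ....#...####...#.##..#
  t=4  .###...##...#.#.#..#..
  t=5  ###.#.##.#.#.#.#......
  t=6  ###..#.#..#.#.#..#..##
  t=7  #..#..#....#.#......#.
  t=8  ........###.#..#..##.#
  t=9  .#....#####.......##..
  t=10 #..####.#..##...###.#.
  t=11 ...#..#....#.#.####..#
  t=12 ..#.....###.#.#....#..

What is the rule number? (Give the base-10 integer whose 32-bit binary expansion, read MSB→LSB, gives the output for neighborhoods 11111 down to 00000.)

2734779598

  ##### -> #   bit 31 = 1  t=2,i=17
  ####. -> .   bit 30 = 0  t=0,i=7
  ###.# -> #   bit 29 = 1  t=0,i=8
  ###.. -> .   bit 28 = 0  t=0,i=21
  ##.## -> .   bit 27 = 0  t=0,i=4
  ##.#. -> .   bit 26 = 0  t=0,i=9
  ##..# -> #   bit 25 = 1  t=0,i=0
  ##... -> #   bit 24 = 1  t=1,i=4
  #.### -> .   bit 23 = 0  t=0,i=5
  #.##. -> .   bit 22 = 0  t=0,i=12
  #.#.# -> .   bit 21 = 0  t=0,i=10
  #.#.. -> .   bit 20 = 0  t=0,i=15
  #..## -> .   bit 19 = 0  t=0,i=1
  #..#. -> .   bit 18 = 0  t=1,i=10
  #...# -> .   bit 17 = 0  t=0,i=17
  #.... -> #   bit 16 = 1  t=1,i=5
  .#### -> .   bit 15 = 0  t=0,i=6
  .###. -> #   bit 14 = 1  t=0,i=20
  .##.# -> #   bit 13 = 1  t=0,i=3
  .##.. -> .   bit 12 = 0  t=1,i=3
  .#.## -> #   bit 11 = 1  t=0,i=11
  .#.#. -> #   bit 10 = 1  t=1,i=12
  .#..# -> .   bit 9 = 0  t=1,i=9
  .#... -> .   bit 8 = 0  t=0,i=16
  ..### -> #   bit 7 = 1  t=0,i=19
  ..##. -> #   bit 6 = 1  t=0,i=2
  ..#.# -> .   bit 5 = 0  t=1,i=11
  ..#.. -> .   bit 4 = 0  t=1,i=8
  ...## -> #   bit 3 = 1  t=0,i=18
  ...#. -> #   bit 2 = 1  t=1,i=7
  ....# -> #   bit 1 = 1  t=1,i=6
  ..... -> .   bit 0 = 0  t=5,i=18
  bits 10100011000000010110110011001110 = 2734779598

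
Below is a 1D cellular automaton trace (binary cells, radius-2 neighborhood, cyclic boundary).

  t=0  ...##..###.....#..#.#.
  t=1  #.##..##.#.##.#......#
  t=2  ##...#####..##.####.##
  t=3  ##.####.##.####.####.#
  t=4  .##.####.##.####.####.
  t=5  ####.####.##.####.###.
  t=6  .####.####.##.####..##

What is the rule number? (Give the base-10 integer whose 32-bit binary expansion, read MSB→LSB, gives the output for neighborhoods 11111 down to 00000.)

2083234253

  nb #####: next=.  (t=2,i=7, bit31=0)
  nb ####.: next=#  (t=2,i=0, bit30=1)
  nb ###.#: next=#  (t=2,i=18, bit29=1)
  nb ###..: next=#  (t=0,i=9, bit28=1)
  nb ##.##: next=#  (t=1,i=1, bit27=1)
  nb ##.#.: next=#  (t=1,i=8, bit26=1)
  nb ##..#: next=.  (t=0,i=5, bit25=0)
  nb ##...: next=.  (t=0,i=10, bit24=0)
  nb #.###: next=.  (t=2,i=15, bit23=0)
  nb #.##.: next=.  (t=1,i=2, bit22=0)
  nb #.#.#: next=#  (t=1,i=9, bit21=1)
  nb #.#..: next=.  (t=0,i=20, bit20=0)
  nb #..##: next=#  (t=0,i=6, bit19=1)
  nb #..#.: next=.  (t=0,i=17, bit18=0)
  nb #...#: next=#  (t=2,i=3, bit17=1)
  nb #....: next=#  (t=0,i=0, bit16=1)
  nb .####: next=#  (t=2,i=6, bit15=1)
  nb .###.: next=.  (t=0,i=8, bit14=0)
  nb .##.#: next=#  (t=1,i=0, bit13=1)
  nb .##..: next=.  (t=0,i=4, bit12=0)
  nb .#.##: next=.  (t=1,i=10, bit11=0)
  nb .#.#.: next=.  (t=0,i=19, bit10=0)
  nb .#..#: next=.  (t=0,i=16, bit9=0)
  nb .#...: next=#  (t=0,i=21, bit8=1)
  nb ..###: next=#  (t=0,i=7, bit7=1)
  nb ..##.: next=#  (t=0,i=3, bit6=1)
  nb ..#.#: next=.  (t=0,i=18, bit5=0)
  nb ..#..: next=.  (t=0,i=15, bit4=0)
  nb ...##: next=#  (t=0,i=2, bit3=1)
  nb ...#.: next=#  (t=0,i=14, bit2=1)
  nb ....#: next=.  (t=0,i=1, bit1=0)
  nb .....: next=#  (t=0,i=12, bit0=1)
  bits 01111100001010111010000111001101 = 2083234253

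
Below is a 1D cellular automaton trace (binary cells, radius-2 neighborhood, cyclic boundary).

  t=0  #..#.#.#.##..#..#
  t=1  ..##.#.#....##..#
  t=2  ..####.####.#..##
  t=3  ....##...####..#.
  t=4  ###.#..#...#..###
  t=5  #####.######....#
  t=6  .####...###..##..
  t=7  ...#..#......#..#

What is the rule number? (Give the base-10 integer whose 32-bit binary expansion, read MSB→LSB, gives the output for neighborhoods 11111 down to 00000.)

  #####|#  b31=1 t=4,i=0
  ####.|#  b30=1 t=2,i=4
  ###.#|#  b29=1 t=2,i=5
  ###..|.  b28=0 t=3,i=12
  ##.##|.  b27=0 t=2,i=6
  ##.#.|#  b26=1 t=1,i=4
  ##..#|.  b25=0 t=0,i=1
  ##...|.  b24=0 t=3,i=6
  #.###|.  b23=0 t=2,i=7
  #.##.|.  b22=0 t=0,i=9
  #.#.#|#  b21=1 t=0,i=5
  #.#..|#  b20=1 t=1,i=7
  #..##|.  b19=0 t=0,i=15
  #..#.|#  b18=1 t=0,i=2
  #...#|#  b17=1 t=3,i=7
  #....|#  b16=1 t=1,i=9
  .####|.  b15=0 t=2,i=3
  .###.|.  b14=0 t=6,i=9
  .##.#|#  b13=1 t=1,i=3
  .##..|.  b12=0 t=0,i=0
  .#.##|.  b11=0 t=0,i=8
  .#.#.|.  b10=0 t=0,i=4
  .#..#|.  b9=0 t=0,i=14
  .#...|#  b8=1 t=1,i=8
  ..###|.  b7=0 t=2,i=2
  ..##.|#  b6=1 t=0,i=16
  ..#.#|#  b5=1 t=0,i=3
  ..#..|#  b4=1 t=0,i=13
  ...##|.  b3=0 t=1,i=11
  ...#.|#  b2=1 t=4,i=10
  ....#|#  b1=1 t=1,i=10
  .....|#  b0=1 t=3,i=1
  bits 11100100001101110010000101110111 = 3828818295

3828818295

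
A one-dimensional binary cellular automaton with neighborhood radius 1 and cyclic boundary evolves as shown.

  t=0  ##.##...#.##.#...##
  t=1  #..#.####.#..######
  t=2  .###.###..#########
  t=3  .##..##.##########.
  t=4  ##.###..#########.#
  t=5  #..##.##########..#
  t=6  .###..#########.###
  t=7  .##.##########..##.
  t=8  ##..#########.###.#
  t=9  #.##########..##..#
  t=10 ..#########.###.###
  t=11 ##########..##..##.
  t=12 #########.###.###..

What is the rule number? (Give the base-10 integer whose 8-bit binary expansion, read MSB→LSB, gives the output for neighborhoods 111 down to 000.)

  ### -> #   bit 7 = 1  t=0,i=0
  ##. -> .   bit 6 = 0  t=0,i=1
  #.# -> .   bit 5 = 0  t=0,i=2
  #.. -> #   bit 4 = 1  t=0,i=5
  .## -> #   bit 3 = 1  t=0,i=3
  .#. -> #   bit 2 = 1  t=0,i=8
  ..# -> #   bit 1 = 1  t=0,i=7
  ... -> #   bit 0 = 1  t=0,i=6
  bits 10011111 = 159

159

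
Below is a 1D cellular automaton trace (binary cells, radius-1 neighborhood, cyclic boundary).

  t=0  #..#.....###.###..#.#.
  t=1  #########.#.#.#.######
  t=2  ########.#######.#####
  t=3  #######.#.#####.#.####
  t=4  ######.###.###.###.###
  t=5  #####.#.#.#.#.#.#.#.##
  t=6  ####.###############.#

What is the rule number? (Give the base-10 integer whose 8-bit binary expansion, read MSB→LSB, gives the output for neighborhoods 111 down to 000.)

  [7] ### => #  t=0,i=10
  [6] ##. => .  t=0,i=11
  [5] #.# => #  t=0,i=12
  [4] #.. => #  t=0,i=1
  [3] .## => .  t=0,i=9
  [2] .#. => #  t=0,i=0
  [1] ..# => #  t=0,i=2
  [0] ... => #  t=0,i=5
  bits 10110111 = 183

183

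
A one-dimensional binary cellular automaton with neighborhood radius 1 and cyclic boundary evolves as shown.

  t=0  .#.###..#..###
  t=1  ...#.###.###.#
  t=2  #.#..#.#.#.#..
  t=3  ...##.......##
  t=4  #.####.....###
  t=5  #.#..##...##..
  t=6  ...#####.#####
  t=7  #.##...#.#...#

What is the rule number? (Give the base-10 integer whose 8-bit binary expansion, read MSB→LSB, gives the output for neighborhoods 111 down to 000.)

  ###|.  b7=0 t=0,i=4
  ##.|#  b6=1 t=0,i=5
  #.#|.  b5=0 t=0,i=0
  #..|#  b4=1 t=0,i=6
  .##|#  b3=1 t=0,i=3
  .#.|.  b2=0 t=0,i=1
  ..#|#  b1=1 t=0,i=7
  ...|.  b0=0 t=1,i=1
  bits 01011010 = 90

90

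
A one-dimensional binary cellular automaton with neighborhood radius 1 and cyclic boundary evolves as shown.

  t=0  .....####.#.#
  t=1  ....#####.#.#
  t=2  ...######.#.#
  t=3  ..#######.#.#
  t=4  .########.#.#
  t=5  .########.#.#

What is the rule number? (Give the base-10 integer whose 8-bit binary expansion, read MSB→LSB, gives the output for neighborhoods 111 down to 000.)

  nb ###: next=#  (t=0,i=6, bit7=1)
  nb ##.: next=#  (t=0,i=8, bit6=1)
  nb #.#: next=.  (t=0,i=9, bit5=0)
  nb #..: next=.  (t=0,i=0, bit4=0)
  nb .##: next=#  (t=0,i=5, bit3=1)
  nb .#.: next=#  (t=0,i=10, bit2=1)
  nb ..#: next=#  (t=0,i=4, bit1=1)
  nb ...: next=.  (t=0,i=1, bit0=0)
  bits 11001110 = 206

206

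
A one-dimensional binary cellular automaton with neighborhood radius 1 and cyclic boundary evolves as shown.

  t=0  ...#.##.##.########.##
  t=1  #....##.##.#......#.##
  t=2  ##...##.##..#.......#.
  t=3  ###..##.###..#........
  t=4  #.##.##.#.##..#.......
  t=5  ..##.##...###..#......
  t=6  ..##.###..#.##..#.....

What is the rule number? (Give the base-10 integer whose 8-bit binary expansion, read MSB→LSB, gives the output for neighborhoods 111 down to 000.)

  nb ###: next=.  (t=0,i=12, bit7=0)
  nb ##.: next=#  (t=0,i=6, bit6=1)
  nb #.#: next=.  (t=0,i=4, bit5=0)
  nb #..: next=#  (t=0,i=0, bit4=1)
  nb .##: next=#  (t=0,i=5, bit3=1)
  nb .#.: next=.  (t=0,i=3, bit2=0)
  nb ..#: next=.  (t=0,i=2, bit1=0)
  nb ...: next=.  (t=0,i=1, bit0=0)
  bits 01011000 = 88

88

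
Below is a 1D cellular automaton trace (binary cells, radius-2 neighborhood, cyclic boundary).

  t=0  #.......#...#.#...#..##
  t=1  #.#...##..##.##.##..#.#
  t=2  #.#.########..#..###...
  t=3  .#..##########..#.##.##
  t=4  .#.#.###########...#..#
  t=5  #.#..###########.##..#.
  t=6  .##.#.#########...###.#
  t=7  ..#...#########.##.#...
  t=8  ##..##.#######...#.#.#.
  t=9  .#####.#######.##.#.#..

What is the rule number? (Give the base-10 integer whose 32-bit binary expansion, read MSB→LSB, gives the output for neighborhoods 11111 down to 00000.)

3533698126

  [31] ##### => #  t=2,i=6
  [30] ####. => #  t=2,i=10
  [29] ###.# => .  t=5,i=15
  [28] ###.. => #  t=0,i=0
  [27] ##.## => .  t=1,i=12
  [26] ##.#. => .  t=1,i=1
  [25] ##..# => #  t=1,i=8
  [24] ##... => .  t=0,i=1
  [23] #.### => #  t=2,i=4
  [22] #.##. => .  t=1,i=13
  [21] #.#.# => .  t=2,i=2
  [20] #.#.. => #  t=0,i=14
  [19] #..## => #  t=0,i=20
  [18] #..#. => #  t=1,i=19
  [17] #...# => #  t=0,i=10
  [16] #.... => #  t=0,i=2
  [15] .#### => #  t=2,i=5
  [14] .###. => #  t=0,i=22
  [13] .##.# => #  t=1,i=0
  [12] .##.. => #  t=1,i=7
  [11] .#.## => .  t=1,i=21
  [10] .#.#. => #  t=0,i=13
  [9] .#..# => .  t=0,i=19
  [8] .#... => .  t=0,i=9
  [7] ..### => .  t=0,i=21
  [6] ..##. => #  t=1,i=6
  [5] ..#.# => .  t=0,i=12
  [4] ..#.. => .  t=0,i=8
  [3] ...## => #  t=1,i=5
  [2] ...#. => #  t=0,i=7
  [1] ....# => #  t=0,i=6
  [0] ..... => .  t=0,i=3
  bits 11010010100111111111010001001110 = 3533698126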